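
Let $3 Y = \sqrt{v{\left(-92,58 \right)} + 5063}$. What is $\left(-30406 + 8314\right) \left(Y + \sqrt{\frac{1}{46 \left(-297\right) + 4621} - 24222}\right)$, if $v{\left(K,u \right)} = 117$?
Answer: $- 14728 \sqrt{1295} - \frac{22092 i \sqrt{1979898562223}}{9041} \approx -5.3 \cdot 10^{5} - 3.4383 \cdot 10^{6} i$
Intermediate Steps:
$Y = \frac{2 \sqrt{1295}}{3}$ ($Y = \frac{\sqrt{117 + 5063}}{3} = \frac{\sqrt{5180}}{3} = \frac{2 \sqrt{1295}}{3} \approx 23.991$)
$\left(-30406 + 8314\right) \left(Y + \sqrt{\frac{1}{46 \left(-297\right) + 4621} - 24222}\right) = \left(-30406 + 8314\right) \left(\frac{2 \sqrt{1295}}{3} + \sqrt{\frac{1}{46 \left(-297\right) + 4621} - 24222}\right) = - 22092 \left(\frac{2 \sqrt{1295}}{3} + \sqrt{\frac{1}{-13662 + 4621} - 24222}\right) = - 22092 \left(\frac{2 \sqrt{1295}}{3} + \sqrt{\frac{1}{-9041} - 24222}\right) = - 22092 \left(\frac{2 \sqrt{1295}}{3} + \sqrt{- \frac{1}{9041} - 24222}\right) = - 22092 \left(\frac{2 \sqrt{1295}}{3} + \sqrt{- \frac{218991103}{9041}}\right) = - 22092 \left(\frac{2 \sqrt{1295}}{3} + \frac{i \sqrt{1979898562223}}{9041}\right) = - 14728 \sqrt{1295} - \frac{22092 i \sqrt{1979898562223}}{9041}$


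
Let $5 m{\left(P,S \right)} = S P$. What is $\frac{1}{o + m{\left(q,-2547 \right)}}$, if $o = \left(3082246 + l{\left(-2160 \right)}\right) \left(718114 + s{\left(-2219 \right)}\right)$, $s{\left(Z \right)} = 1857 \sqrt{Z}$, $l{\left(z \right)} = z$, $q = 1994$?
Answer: $\frac{3949735467965}{8865863703587074236980936} - \frac{71496496275 i \sqrt{2219}}{62061045925109519658866552} \approx 4.455 \cdot 10^{-13} - 5.4268 \cdot 10^{-14} i$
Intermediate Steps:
$m{\left(P,S \right)} = \frac{P S}{5}$ ($m{\left(P,S \right)} = \frac{S P}{5} = \frac{P S}{5}$)
$o = 2211852877804 + 5719719702 i \sqrt{2219}$ ($o = \left(3082246 - 2160\right) \left(718114 + 1857 \sqrt{-2219}\right) = 3080086 \left(718114 + 1857 i \sqrt{2219}\right) = 2211852877804 + 5719719702 i \sqrt{2219} \approx 2.2119 \cdot 10^{12} + 2.6943 \cdot 10^{11} i$)
$\frac{1}{o + m{\left(q,-2547 \right)}} = \frac{1}{\left(2211852877804 + 5719719702 i \sqrt{2219}\right) + \frac{1}{5} \cdot 1994 \left(-2547\right)} = \frac{1}{\left(2211852877804 + 5719719702 i \sqrt{2219}\right) - \frac{5078718}{5}} = \frac{1}{\frac{11059259310302}{5} + 5719719702 i \sqrt{2219}}$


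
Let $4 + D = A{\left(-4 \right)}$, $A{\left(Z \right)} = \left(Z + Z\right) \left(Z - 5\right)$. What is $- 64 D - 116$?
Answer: $-4468$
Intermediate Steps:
$A{\left(Z \right)} = 2 Z \left(-5 + Z\right)$
$D = 68$ ($D = -4 + 2 \left(-4\right) \left(-5 - 4\right) = -4 + 2 \left(-4\right) \left(-9\right) = -4 + 72 = 68$)
$- 64 D - 116 = \left(-64\right) 68 - 116 = -4352 - 116 = -4468$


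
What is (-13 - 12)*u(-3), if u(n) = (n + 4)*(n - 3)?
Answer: 150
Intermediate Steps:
u(n) = (-3 + n)*(4 + n) (u(n) = (4 + n)*(-3 + n) = (-3 + n)*(4 + n))
(-13 - 12)*u(-3) = (-13 - 12)*(-12 - 3 + (-3)**2) = -25*(-12 - 3 + 9) = -25*(-6) = 150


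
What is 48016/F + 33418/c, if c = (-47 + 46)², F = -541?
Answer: 18031122/541 ≈ 33329.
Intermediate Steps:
c = 1 (c = (-1)² = 1)
48016/F + 33418/c = 48016/(-541) + 33418/1 = 48016*(-1/541) + 33418*1 = -48016/541 + 33418 = 18031122/541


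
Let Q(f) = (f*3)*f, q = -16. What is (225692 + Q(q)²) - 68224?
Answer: 747292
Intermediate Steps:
Q(f) = 3*f² (Q(f) = (3*f)*f = 3*f²)
(225692 + Q(q)²) - 68224 = (225692 + (3*(-16)²)²) - 68224 = (225692 + (3*256)²) - 68224 = (225692 + 768²) - 68224 = (225692 + 589824) - 68224 = 815516 - 68224 = 747292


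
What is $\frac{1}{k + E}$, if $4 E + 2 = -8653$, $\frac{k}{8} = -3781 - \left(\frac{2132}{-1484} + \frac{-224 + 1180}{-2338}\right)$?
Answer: $- \frac{35404}{1146982877} \approx -3.0867 \cdot 10^{-5}$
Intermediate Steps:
$k = - \frac{267594368}{8851}$ ($k = 8 \left(-3781 - \left(\frac{2132}{-1484} + \frac{-224 + 1180}{-2338}\right)\right) = 8 \left(-3781 - \left(2132 \left(- \frac{1}{1484}\right) + 956 \left(- \frac{1}{2338}\right)\right)\right) = 8 \left(-3781 - \left(- \frac{533}{371} - \frac{478}{1169}\right)\right) = 8 \left(-3781 - - \frac{16335}{8851}\right) = 8 \left(-3781 + \frac{16335}{8851}\right) = 8 \left(- \frac{33449296}{8851}\right) = - \frac{267594368}{8851} \approx -30233.0$)
$E = - \frac{8655}{4}$ ($E = - \frac{1}{2} + \frac{1}{4} \left(-8653\right) = - \frac{1}{2} - \frac{8653}{4} = - \frac{8655}{4} \approx -2163.8$)
$\frac{1}{k + E} = \frac{1}{- \frac{267594368}{8851} - \frac{8655}{4}} = \frac{1}{- \frac{1146982877}{35404}} = - \frac{35404}{1146982877}$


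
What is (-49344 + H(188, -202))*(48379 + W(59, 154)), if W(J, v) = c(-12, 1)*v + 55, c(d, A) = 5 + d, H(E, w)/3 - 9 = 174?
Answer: -2310736020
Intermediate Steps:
H(E, w) = 549 (H(E, w) = 27 + 3*174 = 27 + 522 = 549)
W(J, v) = 55 - 7*v (W(J, v) = (5 - 12)*v + 55 = -7*v + 55 = 55 - 7*v)
(-49344 + H(188, -202))*(48379 + W(59, 154)) = (-49344 + 549)*(48379 + (55 - 7*154)) = -48795*(48379 + (55 - 1078)) = -48795*(48379 - 1023) = -48795*47356 = -2310736020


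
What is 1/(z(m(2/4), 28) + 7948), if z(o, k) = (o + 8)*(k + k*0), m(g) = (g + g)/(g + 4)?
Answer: 9/73604 ≈ 0.00012228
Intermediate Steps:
m(g) = 2*g/(4 + g) (m(g) = (2*g)/(4 + g) = 2*g/(4 + g))
z(o, k) = k*(8 + o) (z(o, k) = (8 + o)*(k + 0) = (8 + o)*k = k*(8 + o))
1/(z(m(2/4), 28) + 7948) = 1/(28*(8 + 2*(2/4)/(4 + 2/4)) + 7948) = 1/(28*(8 + 2*(2*(¼))/(4 + 2*(¼))) + 7948) = 1/(28*(8 + 2*(½)/(4 + ½)) + 7948) = 1/(28*(8 + 2*(½)/(9/2)) + 7948) = 1/(28*(8 + 2*(½)*(2/9)) + 7948) = 1/(28*(8 + 2/9) + 7948) = 1/(28*(74/9) + 7948) = 1/(2072/9 + 7948) = 1/(73604/9) = 9/73604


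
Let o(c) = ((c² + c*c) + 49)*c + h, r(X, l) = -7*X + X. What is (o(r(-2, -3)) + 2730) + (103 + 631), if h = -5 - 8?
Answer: 7495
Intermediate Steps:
h = -13
r(X, l) = -6*X
o(c) = -13 + c*(49 + 2*c²) (o(c) = ((c² + c*c) + 49)*c - 13 = ((c² + c²) + 49)*c - 13 = (2*c² + 49)*c - 13 = (49 + 2*c²)*c - 13 = c*(49 + 2*c²) - 13 = -13 + c*(49 + 2*c²))
(o(r(-2, -3)) + 2730) + (103 + 631) = ((-13 + 2*(-6*(-2))³ + 49*(-6*(-2))) + 2730) + (103 + 631) = ((-13 + 2*12³ + 49*12) + 2730) + 734 = ((-13 + 2*1728 + 588) + 2730) + 734 = ((-13 + 3456 + 588) + 2730) + 734 = (4031 + 2730) + 734 = 6761 + 734 = 7495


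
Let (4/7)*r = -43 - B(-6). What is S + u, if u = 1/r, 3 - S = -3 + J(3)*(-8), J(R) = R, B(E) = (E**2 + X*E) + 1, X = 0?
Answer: 4199/140 ≈ 29.993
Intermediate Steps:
B(E) = 1 + E**2 (B(E) = (E**2 + 0*E) + 1 = (E**2 + 0) + 1 = E**2 + 1 = 1 + E**2)
r = -140 (r = 7*(-43 - (1 + (-6)**2))/4 = 7*(-43 - (1 + 36))/4 = 7*(-43 - 1*37)/4 = 7*(-43 - 37)/4 = (7/4)*(-80) = -140)
S = 30 (S = 3 - (-3 + 3*(-8)) = 3 - (-3 - 24) = 3 - 1*(-27) = 3 + 27 = 30)
u = -1/140 (u = 1/(-140) = -1/140 ≈ -0.0071429)
S + u = 30 - 1/140 = 4199/140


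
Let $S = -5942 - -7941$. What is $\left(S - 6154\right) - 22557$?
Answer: $-26712$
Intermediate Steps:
$S = 1999$ ($S = -5942 + 7941 = 1999$)
$\left(S - 6154\right) - 22557 = \left(1999 - 6154\right) - 22557 = -4155 - 22557 = -26712$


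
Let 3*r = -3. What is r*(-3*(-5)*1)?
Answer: -15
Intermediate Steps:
r = -1 (r = (⅓)*(-3) = -1)
r*(-3*(-5)*1) = -(-3*(-5)) = -15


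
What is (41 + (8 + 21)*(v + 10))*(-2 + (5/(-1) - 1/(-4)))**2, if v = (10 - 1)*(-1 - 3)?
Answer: -519777/16 ≈ -32486.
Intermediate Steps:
v = -36 (v = 9*(-4) = -36)
(41 + (8 + 21)*(v + 10))*(-2 + (5/(-1) - 1/(-4)))**2 = (41 + (8 + 21)*(-36 + 10))*(-2 + (5/(-1) - 1/(-4)))**2 = (41 + 29*(-26))*(-2 + (5*(-1) - 1*(-1/4)))**2 = (41 - 754)*(-2 + (-5 + 1/4))**2 = -713*(-2 - 19/4)**2 = -713*(-27/4)**2 = -713*729/16 = -519777/16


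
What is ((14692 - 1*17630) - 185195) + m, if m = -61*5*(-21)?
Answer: -181728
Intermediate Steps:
m = 6405 (m = -305*(-21) = 6405)
((14692 - 1*17630) - 185195) + m = ((14692 - 1*17630) - 185195) + 6405 = ((14692 - 17630) - 185195) + 6405 = (-2938 - 185195) + 6405 = -188133 + 6405 = -181728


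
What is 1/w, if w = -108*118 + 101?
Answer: -1/12643 ≈ -7.9095e-5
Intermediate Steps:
w = -12643 (w = -12744 + 101 = -12643)
1/w = 1/(-12643) = -1/12643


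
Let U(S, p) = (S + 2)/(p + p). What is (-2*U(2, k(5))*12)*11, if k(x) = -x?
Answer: 528/5 ≈ 105.60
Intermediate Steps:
U(S, p) = (2 + S)/(2*p) (U(S, p) = (2 + S)/((2*p)) = (2 + S)*(1/(2*p)) = (2 + S)/(2*p))
(-2*U(2, k(5))*12)*11 = (-(2 + 2)/((-1*5))*12)*11 = (-4/(-5)*12)*11 = (-(-1)*4/5*12)*11 = (-2*(-2/5)*12)*11 = ((4/5)*12)*11 = (48/5)*11 = 528/5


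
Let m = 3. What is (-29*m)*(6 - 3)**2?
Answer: -783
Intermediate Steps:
(-29*m)*(6 - 3)**2 = (-29*3)*(6 - 3)**2 = -87*3**2 = -87*9 = -783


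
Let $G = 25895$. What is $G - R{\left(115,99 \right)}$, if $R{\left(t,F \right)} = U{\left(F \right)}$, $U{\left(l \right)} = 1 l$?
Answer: $25796$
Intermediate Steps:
$U{\left(l \right)} = l$
$R{\left(t,F \right)} = F$
$G - R{\left(115,99 \right)} = 25895 - 99 = 25796$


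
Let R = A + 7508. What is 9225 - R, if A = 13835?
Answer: -12118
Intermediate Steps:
R = 21343 (R = 13835 + 7508 = 21343)
9225 - R = 9225 - 1*21343 = 9225 - 21343 = -12118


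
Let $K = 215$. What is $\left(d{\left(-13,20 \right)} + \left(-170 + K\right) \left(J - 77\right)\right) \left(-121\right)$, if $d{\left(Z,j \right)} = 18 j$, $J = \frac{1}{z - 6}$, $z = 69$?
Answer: $\frac{2629330}{7} \approx 3.7562 \cdot 10^{5}$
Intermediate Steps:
$J = \frac{1}{63}$ ($J = \frac{1}{69 - 6} = \frac{1}{63} \approx 0.015873$)
$\left(d{\left(-13,20 \right)} + \left(-170 + K\right) \left(J - 77\right)\right) \left(-121\right) = \left(18 \cdot 20 + \left(-170 + 215\right) \left(\frac{1}{63} - 77\right)\right) \left(-121\right) = \left(360 + 45 \left(- \frac{4850}{63}\right)\right) \left(-121\right) = \left(360 - \frac{24250}{7}\right) \left(-121\right) = \left(- \frac{21730}{7}\right) \left(-121\right) = \frac{2629330}{7}$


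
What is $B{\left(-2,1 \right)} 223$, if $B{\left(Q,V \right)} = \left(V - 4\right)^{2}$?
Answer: $2007$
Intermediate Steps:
$B{\left(Q,V \right)} = \left(-4 + V\right)^{2}$
$B{\left(-2,1 \right)} 223 = \left(-4 + 1\right)^{2} \cdot 223 = \left(-3\right)^{2} \cdot 223 = 9 \cdot 223 = 2007$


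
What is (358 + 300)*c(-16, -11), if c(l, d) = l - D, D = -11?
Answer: -3290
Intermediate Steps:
c(l, d) = 11 + l (c(l, d) = l - 1*(-11) = l + 11 = 11 + l)
(358 + 300)*c(-16, -11) = (358 + 300)*(11 - 16) = 658*(-5) = -3290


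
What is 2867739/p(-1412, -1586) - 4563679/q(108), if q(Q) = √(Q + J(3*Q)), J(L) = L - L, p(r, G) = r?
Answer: -2867739/1412 - 4563679*√3/18 ≈ -4.4117e+5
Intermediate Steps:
J(L) = 0
q(Q) = √Q (q(Q) = √(Q + 0) = √Q)
2867739/p(-1412, -1586) - 4563679/q(108) = 2867739/(-1412) - 4563679*√3/18 = 2867739*(-1/1412) - 4563679*√3/18 = -2867739/1412 - 4563679*√3/18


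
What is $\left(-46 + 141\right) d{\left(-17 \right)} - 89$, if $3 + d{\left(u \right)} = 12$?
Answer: $766$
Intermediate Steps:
$d{\left(u \right)} = 9$ ($d{\left(u \right)} = -3 + 12 = 9$)
$\left(-46 + 141\right) d{\left(-17 \right)} - 89 = \left(-46 + 141\right) 9 - 89 = 95 \cdot 9 - 89 = 855 - 89 = 766$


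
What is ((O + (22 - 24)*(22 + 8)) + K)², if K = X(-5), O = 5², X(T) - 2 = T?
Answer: 1444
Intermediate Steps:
X(T) = 2 + T
O = 25
K = -3 (K = 2 - 5 = -3)
((O + (22 - 24)*(22 + 8)) + K)² = ((25 + (22 - 24)*(22 + 8)) - 3)² = ((25 - 2*30) - 3)² = ((25 - 60) - 3)² = (-35 - 3)² = (-38)² = 1444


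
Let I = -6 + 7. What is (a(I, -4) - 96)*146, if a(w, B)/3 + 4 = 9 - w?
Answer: -12264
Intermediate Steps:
I = 1
a(w, B) = 15 - 3*w (a(w, B) = -12 + 3*(9 - w) = -12 + (27 - 3*w) = 15 - 3*w)
(a(I, -4) - 96)*146 = ((15 - 3*1) - 96)*146 = ((15 - 3) - 96)*146 = (12 - 96)*146 = -84*146 = -12264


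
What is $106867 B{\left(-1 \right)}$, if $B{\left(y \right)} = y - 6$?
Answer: $-748069$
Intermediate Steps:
$B{\left(y \right)} = -6 + y$ ($B{\left(y \right)} = y - 6 = -6 + y$)
$106867 B{\left(-1 \right)} = 106867 \left(-6 - 1\right) = 106867 \left(-7\right) = -748069$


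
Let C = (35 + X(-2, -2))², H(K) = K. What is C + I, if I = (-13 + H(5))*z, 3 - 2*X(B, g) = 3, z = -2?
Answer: 1241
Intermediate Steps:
X(B, g) = 0 (X(B, g) = 3/2 - ½*3 = 3/2 - 3/2 = 0)
C = 1225 (C = (35 + 0)² = 35² = 1225)
I = 16 (I = (-13 + 5)*(-2) = -8*(-2) = 16)
C + I = 1225 + 16 = 1241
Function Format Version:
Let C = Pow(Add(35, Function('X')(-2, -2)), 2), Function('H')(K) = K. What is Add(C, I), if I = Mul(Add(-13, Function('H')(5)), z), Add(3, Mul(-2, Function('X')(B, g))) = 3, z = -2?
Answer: 1241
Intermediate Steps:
Function('X')(B, g) = 0 (Function('X')(B, g) = Add(Rational(3, 2), Mul(Rational(-1, 2), 3)) = Add(Rational(3, 2), Rational(-3, 2)) = 0)
C = 1225 (C = Pow(Add(35, 0), 2) = Pow(35, 2) = 1225)
I = 16 (I = Mul(Add(-13, 5), -2) = Mul(-8, -2) = 16)
Add(C, I) = Add(1225, 16) = 1241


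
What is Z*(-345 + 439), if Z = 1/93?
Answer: 94/93 ≈ 1.0108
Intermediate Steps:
Z = 1/93 ≈ 0.010753
Z*(-345 + 439) = (-345 + 439)/93 = (1/93)*94 = 94/93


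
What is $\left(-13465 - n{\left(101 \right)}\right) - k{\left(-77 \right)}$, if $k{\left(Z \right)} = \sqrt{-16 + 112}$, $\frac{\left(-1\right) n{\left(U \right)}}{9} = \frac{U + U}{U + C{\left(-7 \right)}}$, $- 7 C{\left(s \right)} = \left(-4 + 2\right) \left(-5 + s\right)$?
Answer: $- \frac{9183869}{683} - 4 \sqrt{6} \approx -13456.0$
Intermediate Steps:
$C{\left(s \right)} = - \frac{10}{7} + \frac{2 s}{7}$ ($C{\left(s \right)} = - \frac{\left(-4 + 2\right) \left(-5 + s\right)}{7} = - \frac{\left(-2\right) \left(-5 + s\right)}{7} = - \frac{10 - 2 s}{7} = - \frac{10}{7} + \frac{2 s}{7}$)
$n{\left(U \right)} = - \frac{18 U}{- \frac{24}{7} + U}$ ($n{\left(U \right)} = - 9 \frac{U + U}{U + \left(- \frac{10}{7} + \frac{2}{7} \left(-7\right)\right)} = - 9 \frac{2 U}{U - \frac{24}{7}} = - 9 \frac{2 U}{- \frac{24}{7} + U} = - \frac{18 U}{- \frac{24}{7} + U}$)
$k{\left(Z \right)} = 4 \sqrt{6}$ ($k{\left(Z \right)} = \sqrt{96} = 4 \sqrt{6}$)
$\left(-13465 - n{\left(101 \right)}\right) - k{\left(-77 \right)} = \left(-13465 - \left(-126\right) 101 \frac{1}{-24 + 7 \cdot 101}\right) - 4 \sqrt{6} = \left(-13465 - \left(-126\right) 101 \frac{1}{-24 + 707}\right) - 4 \sqrt{6} = \left(-13465 - \left(-126\right) 101 \cdot \frac{1}{683}\right) - 4 \sqrt{6} = \left(-13465 - - \frac{12726}{683}\right) - 4 \sqrt{6} = \left(-13465 + \frac{12726}{683}\right) - 4 \sqrt{6} = - \frac{9183869}{683} - 4 \sqrt{6}$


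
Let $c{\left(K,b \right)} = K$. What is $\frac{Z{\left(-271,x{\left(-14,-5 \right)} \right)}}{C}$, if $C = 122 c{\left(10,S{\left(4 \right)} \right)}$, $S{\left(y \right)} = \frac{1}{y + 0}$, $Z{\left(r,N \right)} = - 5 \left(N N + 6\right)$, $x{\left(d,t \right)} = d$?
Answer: $- \frac{101}{122} \approx -0.82787$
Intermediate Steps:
$Z{\left(r,N \right)} = -30 - 5 N^{2}$ ($Z{\left(r,N \right)} = - 5 \left(N^{2} + 6\right) = - 5 \left(6 + N^{2}\right) = -30 - 5 N^{2}$)
$S{\left(y \right)} = \frac{1}{y}$
$C = 1220$ ($C = 122 \cdot 10 = 1220$)
$\frac{Z{\left(-271,x{\left(-14,-5 \right)} \right)}}{C} = \frac{-30 - 5 \left(-14\right)^{2}}{1220} = \left(-30 - 980\right) \frac{1}{1220} = \left(-1010\right) \frac{1}{1220} = - \frac{101}{122}$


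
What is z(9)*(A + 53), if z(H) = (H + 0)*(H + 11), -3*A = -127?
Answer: 17160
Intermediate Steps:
A = 127/3 (A = -1/3*(-127) = 127/3 ≈ 42.333)
z(H) = H*(11 + H)
z(9)*(A + 53) = (9*(11 + 9))*(127/3 + 53) = (9*20)*(286/3) = 180*(286/3) = 17160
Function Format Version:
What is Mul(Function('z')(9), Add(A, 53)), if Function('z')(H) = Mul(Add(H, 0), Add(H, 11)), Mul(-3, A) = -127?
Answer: 17160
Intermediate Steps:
A = Rational(127, 3) (A = Mul(Rational(-1, 3), -127) = Rational(127, 3) ≈ 42.333)
Function('z')(H) = Mul(H, Add(11, H))
Mul(Function('z')(9), Add(A, 53)) = Mul(Mul(9, Add(11, 9)), Add(Rational(127, 3), 53)) = Mul(Mul(9, 20), Rational(286, 3)) = Mul(180, Rational(286, 3)) = 17160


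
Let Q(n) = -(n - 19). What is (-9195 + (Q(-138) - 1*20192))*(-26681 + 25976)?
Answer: 20607150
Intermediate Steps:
Q(n) = 19 - n (Q(n) = -(-19 + n) = 19 - n)
(-9195 + (Q(-138) - 1*20192))*(-26681 + 25976) = (-9195 + ((19 - 1*(-138)) - 1*20192))*(-26681 + 25976) = (-9195 + ((19 + 138) - 20192))*(-705) = (-9195 + (157 - 20192))*(-705) = (-9195 - 20035)*(-705) = -29230*(-705) = 20607150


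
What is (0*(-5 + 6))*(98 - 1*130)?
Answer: 0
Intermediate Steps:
(0*(-5 + 6))*(98 - 1*130) = (0*1)*(98 - 130) = 0*(-32) = 0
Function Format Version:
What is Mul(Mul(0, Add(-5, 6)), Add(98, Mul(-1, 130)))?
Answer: 0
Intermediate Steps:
Mul(Mul(0, Add(-5, 6)), Add(98, Mul(-1, 130))) = Mul(Mul(0, 1), Add(98, -130)) = Mul(0, -32) = 0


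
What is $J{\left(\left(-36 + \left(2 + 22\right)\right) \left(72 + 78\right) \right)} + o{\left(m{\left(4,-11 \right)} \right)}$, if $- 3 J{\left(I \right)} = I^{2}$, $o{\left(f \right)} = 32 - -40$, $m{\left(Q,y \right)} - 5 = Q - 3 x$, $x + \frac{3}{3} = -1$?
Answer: $-1079928$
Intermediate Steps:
$x = -2$ ($x = -1 - 1 = -2$)
$m{\left(Q,y \right)} = 11 + Q$ ($m{\left(Q,y \right)} = 5 + \left(Q - -6\right) = 5 + \left(Q + 6\right) = 5 + \left(6 + Q\right) = 11 + Q$)
$o{\left(f \right)} = 72$ ($o{\left(f \right)} = 32 + 40 = 72$)
$J{\left(I \right)} = - \frac{I^{2}}{3}$
$J{\left(\left(-36 + \left(2 + 22\right)\right) \left(72 + 78\right) \right)} + o{\left(m{\left(4,-11 \right)} \right)} = - \frac{\left(\left(-36 + \left(2 + 22\right)\right) \left(72 + 78\right)\right)^{2}}{3} + 72 = - \frac{\left(\left(-36 + 24\right) 150\right)^{2}}{3} + 72 = - \frac{\left(\left(-12\right) 150\right)^{2}}{3} + 72 = - \frac{\left(-1800\right)^{2}}{3} + 72 = \left(- \frac{1}{3}\right) 3240000 + 72 = -1080000 + 72 = -1079928$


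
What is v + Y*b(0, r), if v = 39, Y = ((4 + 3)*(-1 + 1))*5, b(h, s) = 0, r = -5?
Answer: 39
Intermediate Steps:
Y = 0 (Y = (7*0)*5 = 0*5 = 0)
v + Y*b(0, r) = 39 + 0*0 = 39 + 0 = 39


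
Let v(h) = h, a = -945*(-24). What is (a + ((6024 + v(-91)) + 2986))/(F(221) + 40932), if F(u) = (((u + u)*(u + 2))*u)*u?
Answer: 31599/4814102938 ≈ 6.5638e-6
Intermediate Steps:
a = 22680
F(u) = 2*u**3*(2 + u) (F(u) = (((2*u)*(2 + u))*u)*u = ((2*u*(2 + u))*u)*u = (2*u**2*(2 + u))*u = 2*u**3*(2 + u))
(a + ((6024 + v(-91)) + 2986))/(F(221) + 40932) = (22680 + ((6024 - 91) + 2986))/(2*221**3*(2 + 221) + 40932) = (22680 + (5933 + 2986))/(2*10793861*223 + 40932) = (22680 + 8919)/(4814062006 + 40932) = 31599/4814102938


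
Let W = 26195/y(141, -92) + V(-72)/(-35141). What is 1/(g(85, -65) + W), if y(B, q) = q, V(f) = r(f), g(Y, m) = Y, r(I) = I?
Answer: -3232972/645709251 ≈ -0.0050069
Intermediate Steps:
V(f) = f
W = -920511871/3232972 (W = 26195/(-92) - 72/(-35141) = 26195*(-1/92) - 72*(-1/35141) = -26195/92 + 72/35141 = -920511871/3232972 ≈ -284.73)
1/(g(85, -65) + W) = 1/(85 - 920511871/3232972) = 1/(-645709251/3232972) = -3232972/645709251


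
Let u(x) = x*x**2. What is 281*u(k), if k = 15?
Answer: 948375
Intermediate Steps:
u(x) = x**3
281*u(k) = 281*15**3 = 281*3375 = 948375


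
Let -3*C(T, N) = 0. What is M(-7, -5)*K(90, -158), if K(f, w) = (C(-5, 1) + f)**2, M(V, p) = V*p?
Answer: 283500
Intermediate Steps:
C(T, N) = 0 (C(T, N) = -1/3*0 = 0)
K(f, w) = f**2 (K(f, w) = (0 + f)**2 = f**2)
M(-7, -5)*K(90, -158) = -7*(-5)*90**2 = 35*8100 = 283500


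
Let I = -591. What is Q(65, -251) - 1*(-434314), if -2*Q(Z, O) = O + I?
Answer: 434735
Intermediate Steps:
Q(Z, O) = 591/2 - O/2 (Q(Z, O) = -(O - 591)/2 = -(-591 + O)/2 = 591/2 - O/2)
Q(65, -251) - 1*(-434314) = (591/2 - 1/2*(-251)) - 1*(-434314) = (591/2 + 251/2) + 434314 = 421 + 434314 = 434735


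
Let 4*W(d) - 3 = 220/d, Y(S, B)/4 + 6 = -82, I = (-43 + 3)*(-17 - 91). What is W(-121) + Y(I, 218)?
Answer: -15475/44 ≈ -351.70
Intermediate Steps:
I = 4320 (I = -40*(-108) = 4320)
Y(S, B) = -352 (Y(S, B) = -24 + 4*(-82) = -24 - 328 = -352)
W(d) = ¾ + 55/d (W(d) = ¾ + (220/d)/4 = ¾ + 55/d)
W(-121) + Y(I, 218) = (¾ + 55/(-121)) - 352 = (¾ + 55*(-1/121)) - 352 = (¾ - 5/11) - 352 = 13/44 - 352 = -15475/44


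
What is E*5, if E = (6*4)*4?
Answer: 480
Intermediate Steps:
E = 96 (E = 24*4 = 96)
E*5 = 96*5 = 480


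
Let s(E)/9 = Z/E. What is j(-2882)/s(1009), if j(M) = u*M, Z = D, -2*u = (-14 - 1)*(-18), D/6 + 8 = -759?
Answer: -7269845/767 ≈ -9478.3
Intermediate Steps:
D = -4602 (D = -48 + 6*(-759) = -48 - 4554 = -4602)
u = -135 (u = -(-14 - 1)*(-18)/2 = -(-15)*(-18)/2 = -½*270 = -135)
Z = -4602
s(E) = -41418/E (s(E) = 9*(-4602/E) = -41418/E)
j(M) = -135*M
j(-2882)/s(1009) = (-135*(-2882))/((-41418/1009)) = 389070/((-41418*1/1009)) = 389070/(-41418/1009) = 389070*(-1009/41418) = -7269845/767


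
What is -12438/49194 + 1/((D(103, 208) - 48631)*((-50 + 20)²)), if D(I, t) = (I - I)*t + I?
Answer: -10059855311/39788107200 ≈ -0.25284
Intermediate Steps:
D(I, t) = I (D(I, t) = 0*t + I = 0 + I = I)
-12438/49194 + 1/((D(103, 208) - 48631)*((-50 + 20)²)) = -12438/49194 + 1/((103 - 48631)*((-50 + 20)²)) = -12438*1/49194 + 1/((-48528)*((-30)²)) = -691/2733 - 1/48528/900 = -691/2733 - 1/48528*1/900 = -691/2733 - 1/43675200 = -10059855311/39788107200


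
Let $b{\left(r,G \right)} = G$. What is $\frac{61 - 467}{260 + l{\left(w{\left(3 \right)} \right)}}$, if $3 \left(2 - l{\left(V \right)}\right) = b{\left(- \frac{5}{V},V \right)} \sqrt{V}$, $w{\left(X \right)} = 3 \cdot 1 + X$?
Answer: $- \frac{26593}{17155} - \frac{203 \sqrt{6}}{17155} \approx -1.5791$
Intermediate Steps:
$w{\left(X \right)} = 3 + X$
$l{\left(V \right)} = 2 - \frac{V^{\frac{3}{2}}}{3}$ ($l{\left(V \right)} = 2 - \frac{V \sqrt{V}}{3} = 2 - \frac{V^{\frac{3}{2}}}{3}$)
$\frac{61 - 467}{260 + l{\left(w{\left(3 \right)} \right)}} = \frac{61 - 467}{260 + \left(2 - \frac{\left(3 + 3\right)^{\frac{3}{2}}}{3}\right)} = - \frac{406}{260 + \left(2 - \frac{6^{\frac{3}{2}}}{3}\right)} = - \frac{406}{260 + \left(2 - \frac{6 \sqrt{6}}{3}\right)} = - \frac{406}{260 + \left(2 - 2 \sqrt{6}\right)} = - \frac{406}{262 - 2 \sqrt{6}}$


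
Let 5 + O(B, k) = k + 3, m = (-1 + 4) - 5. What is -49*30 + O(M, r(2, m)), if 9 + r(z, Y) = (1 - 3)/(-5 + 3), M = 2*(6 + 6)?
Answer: -1480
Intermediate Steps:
M = 24 (M = 2*12 = 24)
m = -2 (m = 3 - 5 = -2)
r(z, Y) = -8 (r(z, Y) = -9 + (1 - 3)/(-5 + 3) = -9 - 2/(-2) = -9 - 2*(-1/2) = -9 + 1 = -8)
O(B, k) = -2 + k (O(B, k) = -5 + (k + 3) = -5 + (3 + k) = -2 + k)
-49*30 + O(M, r(2, m)) = -49*30 + (-2 - 8) = -1470 - 10 = -1480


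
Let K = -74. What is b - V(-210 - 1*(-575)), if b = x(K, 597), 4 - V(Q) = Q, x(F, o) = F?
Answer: 287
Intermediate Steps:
V(Q) = 4 - Q
b = -74
b - V(-210 - 1*(-575)) = -74 - (4 - (-210 - 1*(-575))) = -74 - (4 - (-210 + 575)) = -74 - (4 - 1*365) = -74 - (4 - 365) = -74 - 1*(-361) = -74 + 361 = 287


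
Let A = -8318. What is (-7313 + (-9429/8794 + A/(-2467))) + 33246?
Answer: 562661083683/21694798 ≈ 25935.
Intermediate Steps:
(-7313 + (-9429/8794 + A/(-2467))) + 33246 = (-7313 + (-9429/8794 - 8318/(-2467))) + 33246 = (-7313 + (-9429*1/8794 - 8318*(-1/2467))) + 33246 = (-7313 + (-9429/8794 + 8318/2467)) + 33246 = (-7313 + 49887149/21694798) + 33246 = -158604170625/21694798 + 33246 = 562661083683/21694798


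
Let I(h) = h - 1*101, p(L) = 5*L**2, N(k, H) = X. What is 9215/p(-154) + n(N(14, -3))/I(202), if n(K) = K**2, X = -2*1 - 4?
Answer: 1039919/2395316 ≈ 0.43415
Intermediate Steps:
X = -6 (X = -2 - 4 = -6)
N(k, H) = -6
I(h) = -101 + h (I(h) = h - 101 = -101 + h)
9215/p(-154) + n(N(14, -3))/I(202) = 9215/((5*(-154)**2)) + (-6)**2/(-101 + 202) = 9215/((5*23716)) + 36/101 = 9215/118580 + 36*(1/101) = 9215*(1/118580) + 36/101 = 1843/23716 + 36/101 = 1039919/2395316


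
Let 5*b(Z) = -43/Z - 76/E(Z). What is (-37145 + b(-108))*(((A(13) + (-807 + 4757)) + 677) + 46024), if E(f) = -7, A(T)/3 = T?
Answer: -711685526779/378 ≈ -1.8828e+9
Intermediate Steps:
A(T) = 3*T
b(Z) = 76/35 - 43/(5*Z) (b(Z) = (-43/Z - 76/(-7))/5 = (-43/Z - 76*(-⅐))/5 = (-43/Z + 76/7)/5 = (76/7 - 43/Z)/5 = 76/35 - 43/(5*Z))
(-37145 + b(-108))*(((A(13) + (-807 + 4757)) + 677) + 46024) = (-37145 + (1/35)*(-301 + 76*(-108))/(-108))*(((3*13 + (-807 + 4757)) + 677) + 46024) = (-37145 + (1/35)*(-1/108)*(-301 - 8208))*(((39 + 3950) + 677) + 46024) = (-37145 + (1/35)*(-1/108)*(-8509))*((3989 + 677) + 46024) = (-37145 + 8509/3780)*(4666 + 46024) = -140399591/3780*50690 = -711685526779/378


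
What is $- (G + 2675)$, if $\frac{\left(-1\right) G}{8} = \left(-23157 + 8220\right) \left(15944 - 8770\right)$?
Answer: $-857266979$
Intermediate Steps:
$G = 857264304$ ($G = - 8 \left(-23157 + 8220\right) \left(15944 - 8770\right) = - 8 \left(\left(-14937\right) 7174\right) = \left(-8\right) \left(-107158038\right) = 857264304$)
$- (G + 2675) = - (857264304 + 2675) = \left(-1\right) 857266979 = -857266979$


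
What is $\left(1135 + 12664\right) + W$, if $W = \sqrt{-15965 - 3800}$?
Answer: $13799 + i \sqrt{19765} \approx 13799.0 + 140.59 i$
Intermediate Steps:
$W = i \sqrt{19765}$ ($W = \sqrt{-19765} = i \sqrt{19765} \approx 140.59 i$)
$\left(1135 + 12664\right) + W = \left(1135 + 12664\right) + i \sqrt{19765} = 13799 + i \sqrt{19765}$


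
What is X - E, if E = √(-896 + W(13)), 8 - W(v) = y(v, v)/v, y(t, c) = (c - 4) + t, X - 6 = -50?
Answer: -44 - I*√150358/13 ≈ -44.0 - 29.828*I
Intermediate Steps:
X = -44 (X = 6 - 50 = -44)
y(t, c) = -4 + c + t (y(t, c) = (-4 + c) + t = -4 + c + t)
W(v) = 8 - (-4 + 2*v)/v (W(v) = 8 - (-4 + v + v)/v = 8 - (-4 + 2*v)/v)
E = I*√150358/13 (E = √(-896 + (6 + 4/13)) = √(-896 + 82/13) = √(-11566/13) = I*√150358/13 ≈ 29.828*I)
X - E = -44 - I*√150358/13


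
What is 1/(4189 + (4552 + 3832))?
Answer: 1/12573 ≈ 7.9536e-5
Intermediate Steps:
1/(4189 + (4552 + 3832)) = 1/(4189 + 8384) = 1/12573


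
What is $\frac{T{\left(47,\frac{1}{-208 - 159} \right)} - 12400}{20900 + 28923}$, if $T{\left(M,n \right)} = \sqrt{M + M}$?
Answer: $- \frac{12400}{49823} + \frac{\sqrt{94}}{49823} \approx -0.24869$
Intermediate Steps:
$T{\left(M,n \right)} = \sqrt{2} \sqrt{M}$ ($T{\left(M,n \right)} = \sqrt{2 M} = \sqrt{2} \sqrt{M}$)
$\frac{T{\left(47,\frac{1}{-208 - 159} \right)} - 12400}{20900 + 28923} = \frac{\sqrt{2} \sqrt{47} - 12400}{20900 + 28923} = \frac{\sqrt{94} - 12400}{49823} = \left(-12400 + \sqrt{94}\right) \frac{1}{49823} = - \frac{12400}{49823} + \frac{\sqrt{94}}{49823}$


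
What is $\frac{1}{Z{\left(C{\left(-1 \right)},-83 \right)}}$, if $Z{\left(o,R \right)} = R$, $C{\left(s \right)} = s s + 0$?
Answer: $- \frac{1}{83} \approx -0.012048$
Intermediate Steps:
$C{\left(s \right)} = s^{2}$ ($C{\left(s \right)} = s^{2} + 0 = s^{2}$)
$\frac{1}{Z{\left(C{\left(-1 \right)},-83 \right)}} = \frac{1}{-83} = - \frac{1}{83}$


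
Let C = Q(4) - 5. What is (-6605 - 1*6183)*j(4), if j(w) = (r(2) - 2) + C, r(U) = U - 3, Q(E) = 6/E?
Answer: 83122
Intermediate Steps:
r(U) = -3 + U
C = -7/2 (C = 6/4 - 5 = 6*(¼) - 5 = 3/2 - 5 = -7/2 ≈ -3.5000)
j(w) = -13/2 (j(w) = ((-3 + 2) - 2) - 7/2 = (-1 - 2) - 7/2 = -3 - 7/2 = -13/2)
(-6605 - 1*6183)*j(4) = (-6605 - 1*6183)*(-13/2) = (-6605 - 6183)*(-13/2) = -12788*(-13/2) = 83122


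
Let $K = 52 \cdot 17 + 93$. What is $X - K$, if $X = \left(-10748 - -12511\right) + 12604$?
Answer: $13390$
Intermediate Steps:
$X = 14367$ ($X = \left(-10748 + 12511\right) + 12604 = 1763 + 12604 = 14367$)
$K = 977$ ($K = 884 + 93 = 977$)
$X - K = 14367 - 977 = 13390$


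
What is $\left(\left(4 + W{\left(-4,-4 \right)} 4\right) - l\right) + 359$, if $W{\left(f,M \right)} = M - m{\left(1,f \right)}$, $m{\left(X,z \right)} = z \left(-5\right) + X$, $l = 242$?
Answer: $21$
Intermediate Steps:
$m{\left(X,z \right)} = X - 5 z$ ($m{\left(X,z \right)} = - 5 z + X = X - 5 z$)
$W{\left(f,M \right)} = -1 + M + 5 f$ ($W{\left(f,M \right)} = M - \left(1 - 5 f\right) = M + \left(-1 + 5 f\right) = -1 + M + 5 f$)
$\left(\left(4 + W{\left(-4,-4 \right)} 4\right) - l\right) + 359 = \left(\left(4 + \left(-1 - 4 + 5 \left(-4\right)\right) 4\right) - 242\right) + 359 = \left(\left(4 + \left(-1 - 4 - 20\right) 4\right) - 242\right) + 359 = \left(\left(4 - 100\right) - 242\right) + 359 = \left(-96 - 242\right) + 359 = -338 + 359 = 21$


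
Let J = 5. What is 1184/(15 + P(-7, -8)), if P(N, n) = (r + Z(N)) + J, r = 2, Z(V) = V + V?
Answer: 148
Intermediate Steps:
Z(V) = 2*V
P(N, n) = 7 + 2*N (P(N, n) = (2 + 2*N) + 5 = 7 + 2*N)
1184/(15 + P(-7, -8)) = 1184/(15 + (7 + 2*(-7))) = 1184/(15 + (7 - 14)) = 1184/(15 - 7) = 1184/8 = 1184*(⅛) = 148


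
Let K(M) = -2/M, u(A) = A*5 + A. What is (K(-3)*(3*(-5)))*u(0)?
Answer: 0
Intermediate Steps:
u(A) = 6*A (u(A) = 5*A + A = 6*A)
(K(-3)*(3*(-5)))*u(0) = ((-2/(-3))*(3*(-5)))*(6*0) = (-2*(-1/3)*(-15))*0 = ((2/3)*(-15))*0 = -10*0 = 0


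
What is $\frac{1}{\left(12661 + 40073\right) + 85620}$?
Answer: $\frac{1}{138354} \approx 7.2278 \cdot 10^{-6}$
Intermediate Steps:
$\frac{1}{\left(12661 + 40073\right) + 85620} = \frac{1}{52734 + 85620} = \frac{1}{138354}$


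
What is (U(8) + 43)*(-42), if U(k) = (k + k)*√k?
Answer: -1806 - 1344*√2 ≈ -3706.7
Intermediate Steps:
U(k) = 2*k^(3/2) (U(k) = (2*k)*√k = 2*k^(3/2))
(U(8) + 43)*(-42) = (2*8^(3/2) + 43)*(-42) = (2*(16*√2) + 43)*(-42) = (32*√2 + 43)*(-42) = (43 + 32*√2)*(-42) = -1806 - 1344*√2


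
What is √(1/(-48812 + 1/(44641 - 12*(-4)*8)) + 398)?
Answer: √39232647614823452227/313965757 ≈ 19.950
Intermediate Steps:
√(1/(-48812 + 1/(44641 - 12*(-4)*8)) + 398) = √(1/(-48812 + 1/(44641 + 48*8)) + 398) = √(1/(-48812 + 1/(44641 + 384)) + 398) = √(1/(-48812 + 1/45025) + 398) = √(1/(-2197760299/45025) + 398) = √(-45025/2197760299 + 398) = √(874708553977/2197760299) = √39232647614823452227/313965757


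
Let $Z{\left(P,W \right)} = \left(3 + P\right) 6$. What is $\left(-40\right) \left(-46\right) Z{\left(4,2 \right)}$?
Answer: $77280$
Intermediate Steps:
$Z{\left(P,W \right)} = 18 + 6 P$
$\left(-40\right) \left(-46\right) Z{\left(4,2 \right)} = \left(-40\right) \left(-46\right) \left(18 + 6 \cdot 4\right) = 1840 \left(18 + 24\right) = 1840 \cdot 42 = 77280$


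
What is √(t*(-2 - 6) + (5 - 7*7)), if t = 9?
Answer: 2*I*√29 ≈ 10.77*I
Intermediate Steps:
√(t*(-2 - 6) + (5 - 7*7)) = √(9*(-2 - 6) + (5 - 7*7)) = √(9*(-8) + (5 - 49)) = √(-72 - 44) = √(-116) = 2*I*√29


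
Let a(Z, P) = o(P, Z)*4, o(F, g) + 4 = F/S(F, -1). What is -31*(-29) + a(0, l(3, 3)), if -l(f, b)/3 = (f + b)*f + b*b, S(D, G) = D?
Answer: 887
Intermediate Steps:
l(f, b) = -3*b² - 3*f*(b + f) (l(f, b) = -3*((f + b)*f + b*b) = -3*((b + f)*f + b²) = -3*(f*(b + f) + b²) = -3*(b² + f*(b + f)) = -3*b² - 3*f*(b + f))
o(F, g) = -3 (o(F, g) = -4 + F/F = -4 + 1 = -3)
a(Z, P) = -12 (a(Z, P) = -3*4 = -12)
-31*(-29) + a(0, l(3, 3)) = -31*(-29) - 12 = 899 - 12 = 887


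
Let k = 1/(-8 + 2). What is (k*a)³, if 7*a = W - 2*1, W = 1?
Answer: 1/74088 ≈ 1.3497e-5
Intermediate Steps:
a = -⅐ (a = (1 - 2*1)/7 = (1 - 2)/7 = (⅐)*(-1) = -⅐ ≈ -0.14286)
k = -⅙ (k = 1/(-6) = -⅙ ≈ -0.16667)
(k*a)³ = (-⅙*(-⅐))³ = (1/42)³ = 1/74088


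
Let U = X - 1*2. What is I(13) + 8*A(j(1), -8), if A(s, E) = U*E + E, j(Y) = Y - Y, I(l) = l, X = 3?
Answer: -115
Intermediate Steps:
j(Y) = 0
U = 1 (U = 3 - 1*2 = 3 - 2 = 1)
A(s, E) = 2*E (A(s, E) = 1*E + E = E + E = 2*E)
I(13) + 8*A(j(1), -8) = 13 + 8*(2*(-8)) = 13 + 8*(-16) = 13 - 128 = -115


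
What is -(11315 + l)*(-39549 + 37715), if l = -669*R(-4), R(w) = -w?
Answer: 15843926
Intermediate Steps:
l = -2676 (l = -(-669)*(-4) = -669*4 = -2676)
-(11315 + l)*(-39549 + 37715) = -(11315 - 2676)*(-39549 + 37715) = -8639*(-1834) = -1*(-15843926) = 15843926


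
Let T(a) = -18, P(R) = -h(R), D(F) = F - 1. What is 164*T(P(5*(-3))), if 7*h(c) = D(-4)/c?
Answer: -2952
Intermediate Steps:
D(F) = -1 + F
h(c) = -5/(7*c) (h(c) = ((-1 - 4)/c)/7 = (-5/c)/7 = -5/(7*c))
P(R) = 5/(7*R) (P(R) = -(-5)/(7*R) = 5/(7*R))
164*T(P(5*(-3))) = 164*(-18) = -2952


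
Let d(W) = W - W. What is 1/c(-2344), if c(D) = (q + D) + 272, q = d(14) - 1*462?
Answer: -1/2534 ≈ -0.00039463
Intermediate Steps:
d(W) = 0
q = -462 (q = 0 - 1*462 = 0 - 462 = -462)
c(D) = -190 + D (c(D) = (-462 + D) + 272 = -190 + D)
1/c(-2344) = 1/(-190 - 2344) = 1/(-2534) = -1/2534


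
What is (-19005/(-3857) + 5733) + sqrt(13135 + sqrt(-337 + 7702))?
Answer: 3161598/551 + sqrt(13135 + sqrt(7365)) ≈ 5852.9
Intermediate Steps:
(-19005/(-3857) + 5733) + sqrt(13135 + sqrt(-337 + 7702)) = (-19005*(-1/3857) + 5733) + sqrt(13135 + sqrt(7365)) = (2715/551 + 5733) + sqrt(13135 + sqrt(7365)) = 3161598/551 + sqrt(13135 + sqrt(7365))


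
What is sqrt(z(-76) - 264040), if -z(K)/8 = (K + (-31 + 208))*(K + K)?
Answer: 2*I*sqrt(35306) ≈ 375.8*I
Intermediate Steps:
z(K) = -16*K*(177 + K) (z(K) = -8*(K + (-31 + 208))*(K + K) = -8*(K + 177)*2*K = -8*(177 + K)*2*K = -16*K*(177 + K))
sqrt(z(-76) - 264040) = sqrt(-16*(-76)*(177 - 76) - 264040) = sqrt(-16*(-76)*101 - 264040) = sqrt(122816 - 264040) = sqrt(-141224) = 2*I*sqrt(35306)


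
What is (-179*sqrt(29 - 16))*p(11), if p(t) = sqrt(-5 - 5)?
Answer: -179*I*sqrt(130) ≈ -2040.9*I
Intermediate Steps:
p(t) = I*sqrt(10) (p(t) = sqrt(-10) = I*sqrt(10))
(-179*sqrt(29 - 16))*p(11) = (-179*sqrt(29 - 16))*(I*sqrt(10)) = (-179*sqrt(13))*(I*sqrt(10)) = -179*I*sqrt(130)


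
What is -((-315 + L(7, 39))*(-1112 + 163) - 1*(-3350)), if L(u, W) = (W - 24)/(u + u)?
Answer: -4217755/14 ≈ -3.0127e+5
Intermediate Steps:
L(u, W) = (-24 + W)/(2*u) (L(u, W) = (-24 + W)/((2*u)) = (-24 + W)*(1/(2*u)) = (-24 + W)/(2*u))
-((-315 + L(7, 39))*(-1112 + 163) - 1*(-3350)) = -((-315 + (1/2)*(-24 + 39)/7)*(-1112 + 163) - 1*(-3350)) = -((-315 + (1/2)*(1/7)*15)*(-949) + 3350) = -((-315 + 15/14)*(-949) + 3350) = -(-4395/14*(-949) + 3350) = -(4170855/14 + 3350) = -1*4217755/14 = -4217755/14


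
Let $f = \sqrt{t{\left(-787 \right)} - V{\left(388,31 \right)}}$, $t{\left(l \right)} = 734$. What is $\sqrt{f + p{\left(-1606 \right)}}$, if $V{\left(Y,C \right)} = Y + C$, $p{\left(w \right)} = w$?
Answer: $\sqrt{-1606 + 3 \sqrt{35}} \approx 39.853 i$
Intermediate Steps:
$V{\left(Y,C \right)} = C + Y$
$f = 3 \sqrt{35}$ ($f = \sqrt{734 - \left(31 + 388\right)} = \sqrt{734 - 419} = \sqrt{315} = 3 \sqrt{35} \approx 17.748$)
$\sqrt{f + p{\left(-1606 \right)}} = \sqrt{3 \sqrt{35} - 1606} = \sqrt{-1606 + 3 \sqrt{35}}$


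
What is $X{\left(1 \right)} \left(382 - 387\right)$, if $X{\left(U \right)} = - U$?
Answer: $5$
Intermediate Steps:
$X{\left(1 \right)} \left(382 - 387\right) = \left(-1\right) 1 \left(382 - 387\right) = \left(-1\right) \left(-5\right) = 5$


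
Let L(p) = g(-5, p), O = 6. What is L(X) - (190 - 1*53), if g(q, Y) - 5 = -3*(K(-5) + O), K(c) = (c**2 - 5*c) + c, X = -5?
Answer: -285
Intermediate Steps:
K(c) = c**2 - 4*c
g(q, Y) = -148 (g(q, Y) = 5 - 3*(-5*(-4 - 5) + 6) = 5 - 3*(-5*(-9) + 6) = 5 - 3*(45 + 6) = 5 - 3*51 = 5 - 153 = -148)
L(p) = -148
L(X) - (190 - 1*53) = -148 - (190 - 1*53) = -148 - (190 - 53) = -148 - 1*137 = -148 - 137 = -285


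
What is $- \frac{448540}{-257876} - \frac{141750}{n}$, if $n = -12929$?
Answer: $\frac{1512610595}{119074243} \approx 12.703$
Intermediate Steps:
$- \frac{448540}{-257876} - \frac{141750}{n} = - \frac{448540}{-257876} - \frac{141750}{-12929} = \left(-448540\right) \left(- \frac{1}{257876}\right) - - \frac{20250}{1847} = \frac{112135}{64469} + \frac{20250}{1847} = \frac{1512610595}{119074243}$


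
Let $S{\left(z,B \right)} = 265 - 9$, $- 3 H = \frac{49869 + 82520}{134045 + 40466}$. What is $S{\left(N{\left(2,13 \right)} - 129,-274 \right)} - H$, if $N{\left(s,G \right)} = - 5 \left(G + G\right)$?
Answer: $\frac{134156837}{523533} \approx 256.25$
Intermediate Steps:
$N{\left(s,G \right)} = - 10 G$ ($N{\left(s,G \right)} = - 5 \cdot 2 G = - 10 G$)
$H = - \frac{132389}{523533}$ ($H = - \frac{\left(49869 + 82520\right) \frac{1}{134045 + 40466}}{3} = - \frac{132389 \cdot \frac{1}{174511}}{3} = \left(- \frac{1}{3}\right) \frac{132389}{174511} = - \frac{132389}{523533} \approx -0.25288$)
$S{\left(z,B \right)} = 256$
$S{\left(N{\left(2,13 \right)} - 129,-274 \right)} - H = 256 - - \frac{132389}{523533} = 256 + \frac{132389}{523533} = \frac{134156837}{523533}$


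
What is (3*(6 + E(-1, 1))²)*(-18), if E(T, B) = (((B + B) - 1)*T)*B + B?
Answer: -1944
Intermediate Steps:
E(T, B) = B + B*T*(-1 + 2*B) (E(T, B) = ((2*B - 1)*T)*B + B = ((-1 + 2*B)*T)*B + B = (T*(-1 + 2*B))*B + B = B*T*(-1 + 2*B) + B = B + B*T*(-1 + 2*B))
(3*(6 + E(-1, 1))²)*(-18) = (3*(6 + 1*(1 - 1*(-1) + 2*1*(-1)))²)*(-18) = (3*(6 + 1*(1 + 1 - 2))²)*(-18) = (3*(6 + 1*0)²)*(-18) = (3*(6 + 0)²)*(-18) = (3*6²)*(-18) = (3*36)*(-18) = 108*(-18) = -1944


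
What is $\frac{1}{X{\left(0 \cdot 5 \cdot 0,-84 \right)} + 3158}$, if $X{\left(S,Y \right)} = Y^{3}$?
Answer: $- \frac{1}{589546} \approx -1.6962 \cdot 10^{-6}$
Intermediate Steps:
$\frac{1}{X{\left(0 \cdot 5 \cdot 0,-84 \right)} + 3158} = \frac{1}{\left(-84\right)^{3} + 3158} = \frac{1}{-592704 + 3158} = \frac{1}{-589546} = - \frac{1}{589546}$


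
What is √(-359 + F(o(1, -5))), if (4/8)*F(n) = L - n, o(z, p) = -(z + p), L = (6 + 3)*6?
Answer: I*√259 ≈ 16.093*I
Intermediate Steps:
L = 54 (L = 9*6 = 54)
o(z, p) = -p - z (o(z, p) = -(p + z) = -p - z)
F(n) = 108 - 2*n (F(n) = 2*(54 - n) = 108 - 2*n)
√(-359 + F(o(1, -5))) = √(-359 + (108 - 2*(-1*(-5) - 1*1))) = √(-359 + (108 - 2*(5 - 1))) = √(-359 + (108 - 2*4)) = √(-359 + (108 - 8)) = √(-359 + 100) = √(-259) = I*√259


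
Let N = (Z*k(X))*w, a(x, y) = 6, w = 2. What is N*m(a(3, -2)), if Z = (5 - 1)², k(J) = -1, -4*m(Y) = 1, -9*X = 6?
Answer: 8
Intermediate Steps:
X = -⅔ (X = -⅑*6 = -⅔ ≈ -0.66667)
m(Y) = -¼ (m(Y) = -¼*1 = -¼)
Z = 16 (Z = 4² = 16)
N = -32 (N = (16*(-1))*2 = -16*2 = -32)
N*m(a(3, -2)) = -32*(-¼) = 8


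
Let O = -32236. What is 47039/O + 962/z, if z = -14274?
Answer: -27017143/17697564 ≈ -1.5266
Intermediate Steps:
47039/O + 962/z = 47039/(-32236) + 962/(-14274) = 47039*(-1/32236) + 962*(-1/14274) = -47039/32236 - 37/549 = -27017143/17697564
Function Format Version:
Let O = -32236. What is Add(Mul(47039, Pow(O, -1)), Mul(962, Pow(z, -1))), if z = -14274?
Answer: Rational(-27017143, 17697564) ≈ -1.5266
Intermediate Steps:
Add(Mul(47039, Pow(O, -1)), Mul(962, Pow(z, -1))) = Add(Mul(47039, Pow(-32236, -1)), Mul(962, Pow(-14274, -1))) = Add(Mul(47039, Rational(-1, 32236)), Mul(962, Rational(-1, 14274))) = Add(Rational(-47039, 32236), Rational(-37, 549)) = Rational(-27017143, 17697564)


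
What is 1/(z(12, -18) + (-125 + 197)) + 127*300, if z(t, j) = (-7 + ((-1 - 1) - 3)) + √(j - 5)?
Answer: 138036360/3623 - I*√23/3623 ≈ 38100.0 - 0.0013237*I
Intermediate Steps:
z(t, j) = -12 + √(-5 + j) (z(t, j) = (-7 + (-2 - 3)) + √(-5 + j) = (-7 - 5) + √(-5 + j) = -12 + √(-5 + j))
1/(z(12, -18) + (-125 + 197)) + 127*300 = 1/((-12 + √(-5 - 18)) + (-125 + 197)) + 127*300 = 1/((-12 + √(-23)) + 72) + 38100 = 1/((-12 + I*√23) + 72) + 38100 = 1/(60 + I*√23) + 38100 = 38100 + 1/(60 + I*√23)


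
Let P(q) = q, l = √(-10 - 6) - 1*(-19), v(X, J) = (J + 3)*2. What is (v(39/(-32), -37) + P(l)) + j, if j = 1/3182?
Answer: -155917/3182 + 4*I ≈ -49.0 + 4.0*I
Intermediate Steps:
v(X, J) = 6 + 2*J (v(X, J) = (3 + J)*2 = 6 + 2*J)
l = 19 + 4*I (l = √(-16) + 19 = 4*I + 19 = 19 + 4*I ≈ 19.0 + 4.0*I)
j = 1/3182 ≈ 0.00031427
(v(39/(-32), -37) + P(l)) + j = ((6 + 2*(-37)) + (19 + 4*I)) + 1/3182 = ((6 - 74) + (19 + 4*I)) + 1/3182 = (-68 + (19 + 4*I)) + 1/3182 = (-49 + 4*I) + 1/3182 = -155917/3182 + 4*I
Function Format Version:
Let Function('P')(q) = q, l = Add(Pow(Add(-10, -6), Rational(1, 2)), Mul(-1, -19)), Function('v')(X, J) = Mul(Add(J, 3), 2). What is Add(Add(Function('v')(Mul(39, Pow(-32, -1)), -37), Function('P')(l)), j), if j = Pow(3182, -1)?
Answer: Add(Rational(-155917, 3182), Mul(4, I)) ≈ Add(-49.000, Mul(4.0000, I))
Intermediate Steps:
Function('v')(X, J) = Add(6, Mul(2, J)) (Function('v')(X, J) = Mul(Add(3, J), 2) = Add(6, Mul(2, J)))
l = Add(19, Mul(4, I)) (l = Add(Pow(-16, Rational(1, 2)), 19) = Add(Mul(4, I), 19) = Add(19, Mul(4, I)) ≈ Add(19.000, Mul(4.0000, I)))
j = Rational(1, 3182) ≈ 0.00031427
Add(Add(Function('v')(Mul(39, Pow(-32, -1)), -37), Function('P')(l)), j) = Add(Add(Add(6, Mul(2, -37)), Add(19, Mul(4, I))), Rational(1, 3182)) = Add(Add(Add(6, -74), Add(19, Mul(4, I))), Rational(1, 3182)) = Add(Add(-68, Add(19, Mul(4, I))), Rational(1, 3182)) = Add(Add(-49, Mul(4, I)), Rational(1, 3182)) = Add(Rational(-155917, 3182), Mul(4, I))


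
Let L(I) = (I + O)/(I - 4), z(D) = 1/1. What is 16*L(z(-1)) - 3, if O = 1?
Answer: -41/3 ≈ -13.667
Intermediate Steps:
z(D) = 1
L(I) = (1 + I)/(-4 + I) (L(I) = (I + 1)/(I - 4) = (1 + I)/(-4 + I))
16*L(z(-1)) - 3 = 16*((1 + 1)/(-4 + 1)) - 3 = 16*(2/(-3)) - 3 = 16*(-⅓*2) - 3 = 16*(-⅔) - 3 = -32/3 - 3 = -41/3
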